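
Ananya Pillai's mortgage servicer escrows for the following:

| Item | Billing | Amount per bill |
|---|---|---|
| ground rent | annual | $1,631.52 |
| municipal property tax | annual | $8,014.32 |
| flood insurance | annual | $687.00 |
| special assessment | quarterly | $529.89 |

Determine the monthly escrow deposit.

Ground rent: $1,631.52/yr
Municipal property tax: $8,014.32/yr
Flood insurance: $687.00/yr
Special assessment: $529.89 × 4 = $2,119.56/yr
Combined annual = $1,631.52 + $8,014.32 + $687.00 + $2,119.56 = $12,452.40
Per month = $12,452.40 ÷ 12 = $1,037.70

$1,037.70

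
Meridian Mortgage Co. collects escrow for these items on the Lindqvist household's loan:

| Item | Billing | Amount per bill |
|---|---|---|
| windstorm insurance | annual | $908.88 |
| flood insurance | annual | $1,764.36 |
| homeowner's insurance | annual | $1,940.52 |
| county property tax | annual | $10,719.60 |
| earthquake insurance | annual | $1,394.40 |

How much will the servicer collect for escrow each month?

Windstorm insurance — $908.88/yr
Flood insurance — $1,764.36/yr
Homeowner's insurance — $1,940.52/yr
County property tax — $10,719.60/yr
Earthquake insurance — $1,394.40/yr
Annual escrow total = $16,727.76
Monthly = $16,727.76 ÷ 12 = $1,393.98

$1,393.98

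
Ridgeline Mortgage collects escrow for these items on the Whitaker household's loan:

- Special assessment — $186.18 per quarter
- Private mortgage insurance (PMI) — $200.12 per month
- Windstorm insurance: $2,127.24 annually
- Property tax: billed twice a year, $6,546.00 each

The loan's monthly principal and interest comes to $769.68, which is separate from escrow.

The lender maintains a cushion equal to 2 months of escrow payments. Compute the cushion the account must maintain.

Special assessment — $186.18 × 4 = $744.72 per year
Private mortgage insurance (PMI) — $200.12 × 12 = $2,401.44 per year
Windstorm insurance — $2,127.24 per year
Property tax — $6,546.00 × 2 = $13,092.00 per year
Total per year = $744.72 + $2,401.44 + $2,127.24 + $13,092.00 = $18,365.40
Per month = $18,365.40 / 12 = $1,530.45
Cushion = 2 × $1,530.45 = $3,060.90

$3,060.90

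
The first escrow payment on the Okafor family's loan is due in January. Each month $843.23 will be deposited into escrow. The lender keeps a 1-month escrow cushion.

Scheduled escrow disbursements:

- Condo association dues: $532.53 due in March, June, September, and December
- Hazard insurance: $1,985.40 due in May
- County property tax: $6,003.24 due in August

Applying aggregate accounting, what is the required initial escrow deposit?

$3,151.09

Cushion = 1 × $843.23 = $843.23
Trial balance (start $0, +$843.23 each month, − disbursements):
  Jan: +$843.23 → $843.23
  Feb: +$843.23 → $1,686.46
  Mar: +$843.23 − $532.53 → $1,997.16
  Apr: +$843.23 → $2,840.39
  May: +$843.23 − $1,985.40 → $1,698.22
  Jun: +$843.23 − $532.53 → $2,008.92
  Jul: +$843.23 → $2,852.15
  Aug: +$843.23 − $6,003.24 → -$2,307.86
  Sep: +$843.23 − $532.53 → -$1,997.16
  Oct: +$843.23 → -$1,153.93
  Nov: +$843.23 → -$310.70
  Dec: +$843.23 − $532.53 → $0.00
Lowest trial balance = -$2,307.86 (Aug)
Initial deposit = cushion − low point = $843.23 − (-$2,307.86) = $3,151.09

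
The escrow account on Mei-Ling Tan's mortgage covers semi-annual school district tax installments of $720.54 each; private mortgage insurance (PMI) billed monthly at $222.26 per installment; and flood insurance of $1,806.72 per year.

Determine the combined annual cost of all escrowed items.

$5,914.92

School district tax — $720.54 × 2 = $1,441.08
Private mortgage insurance (PMI) — $222.26 × 12 = $2,667.12
Flood insurance — $1,806.72
Annual escrow total = $1,441.08 + $2,667.12 + $1,806.72 = $5,914.92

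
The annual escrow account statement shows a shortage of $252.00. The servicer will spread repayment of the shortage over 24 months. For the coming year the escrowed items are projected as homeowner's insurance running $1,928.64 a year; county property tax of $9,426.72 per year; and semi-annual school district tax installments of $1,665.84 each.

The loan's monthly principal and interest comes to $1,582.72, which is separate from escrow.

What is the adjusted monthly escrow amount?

Homeowner's insurance — $1,928.64 annually
County property tax — $9,426.72 annually
School district tax — $1,665.84 × 2 = $3,331.68 annually
Combined annual = $1,928.64 + $9,426.72 + $3,331.68 = $14,687.04
Per month = $14,687.04 / 12 = $1,223.92
Shortage per month = $252.00 ÷ 24 = $10.50
Adjusted monthly = $1,223.92 + $10.50 = $1,234.42

$1,234.42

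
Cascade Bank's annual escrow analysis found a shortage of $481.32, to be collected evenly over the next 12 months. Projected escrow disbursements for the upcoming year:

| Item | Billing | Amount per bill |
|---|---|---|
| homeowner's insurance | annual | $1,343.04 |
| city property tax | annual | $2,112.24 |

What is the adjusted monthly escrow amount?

Homeowner's insurance — $1,343.04/yr
City property tax — $2,112.24/yr
Annual escrow total = $1,343.04 + $2,112.24 = $3,455.28
Monthly = $3,455.28 ÷ 12 = $287.94
Shortage spread = $481.32 ÷ 12 = $40.11/mo
Adjusted monthly = $287.94 + $40.11 = $328.05

$328.05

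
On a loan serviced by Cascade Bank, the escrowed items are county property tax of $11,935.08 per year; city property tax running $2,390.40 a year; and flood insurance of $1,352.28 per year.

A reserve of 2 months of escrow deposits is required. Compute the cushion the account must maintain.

$2,612.96

County property tax = $11,935.08 annually
City property tax = $2,390.40 annually
Flood insurance = $1,352.28 annually
Combined annual = $15,677.76
Monthly escrow = $15,677.76 ÷ 12 = $1,306.48
Cushion = 2 × $1,306.48 = $2,612.96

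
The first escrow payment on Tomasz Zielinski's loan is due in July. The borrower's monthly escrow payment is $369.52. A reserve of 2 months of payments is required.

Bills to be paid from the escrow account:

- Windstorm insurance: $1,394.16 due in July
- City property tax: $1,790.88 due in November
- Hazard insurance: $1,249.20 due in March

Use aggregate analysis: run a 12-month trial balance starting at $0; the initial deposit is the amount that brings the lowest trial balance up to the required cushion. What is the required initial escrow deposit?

$2,076.48

Cushion = 2 × $369.52 = $739.04
Trial balance (start $0, +$369.52 each month, − disbursements):
  Jul: +$369.52 − $1,394.16 → -$1,024.64
  Aug: +$369.52 → -$655.12
  Sep: +$369.52 → -$285.60
  Oct: +$369.52 → $83.92
  Nov: +$369.52 − $1,790.88 → -$1,337.44
  Dec: +$369.52 → -$967.92
  Jan: +$369.52 → -$598.40
  Feb: +$369.52 → -$228.88
  Mar: +$369.52 − $1,249.20 → -$1,108.56
  Apr: +$369.52 → -$739.04
  May: +$369.52 → -$369.52
  Jun: +$369.52 → $0.00
Lowest trial balance = -$1,337.44 (Nov)
Initial deposit = cushion − low point = $739.04 − (-$1,337.44) = $2,076.48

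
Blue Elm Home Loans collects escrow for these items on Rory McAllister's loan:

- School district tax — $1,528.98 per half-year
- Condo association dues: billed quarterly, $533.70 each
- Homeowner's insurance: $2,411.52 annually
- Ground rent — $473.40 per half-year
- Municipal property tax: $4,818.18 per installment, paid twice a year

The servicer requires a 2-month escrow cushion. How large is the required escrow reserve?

School district tax: $1,528.98 × 2 = $3,057.96 annually
Condo association dues: $533.70 × 4 = $2,134.80 annually
Homeowner's insurance: $2,411.52 annually
Ground rent: $473.40 × 2 = $946.80 annually
Municipal property tax: $4,818.18 × 2 = $9,636.36 annually
Combined annual = $3,057.96 + $2,134.80 + $2,411.52 + $946.80 + $9,636.36 = $18,187.44
Per month = $18,187.44 / 12 = $1,515.62
Required cushion = 2 × $1,515.62 = $3,031.24

$3,031.24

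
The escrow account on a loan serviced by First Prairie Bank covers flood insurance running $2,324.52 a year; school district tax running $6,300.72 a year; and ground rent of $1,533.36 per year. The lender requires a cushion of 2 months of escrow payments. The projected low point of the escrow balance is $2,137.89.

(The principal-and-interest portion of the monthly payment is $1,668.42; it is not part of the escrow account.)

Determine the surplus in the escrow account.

$444.79

Flood insurance: $2,324.52
School district tax: $6,300.72
Ground rent: $1,533.36
Total annual escrow = $10,158.60
Per month = $10,158.60 / 12 = $846.55
Cushion = 2 × $846.55 = $1,693.10
Surplus = $2,137.89 − $1,693.10 = $444.79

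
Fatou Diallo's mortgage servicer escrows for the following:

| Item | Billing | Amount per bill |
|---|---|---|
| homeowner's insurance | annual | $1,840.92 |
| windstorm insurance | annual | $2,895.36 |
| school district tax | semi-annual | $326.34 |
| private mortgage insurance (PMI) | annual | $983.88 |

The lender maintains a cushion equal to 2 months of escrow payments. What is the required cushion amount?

$1,062.14

Homeowner's insurance — $1,840.92
Windstorm insurance — $2,895.36
School district tax — $326.34 × 2 = $652.68
Private mortgage insurance (PMI) — $983.88
Yearly total = $1,840.92 + $2,895.36 + $652.68 + $983.88 = $6,372.84
Monthly = $6,372.84 ÷ 12 = $531.07
Required cushion = 2 × $531.07 = $1,062.14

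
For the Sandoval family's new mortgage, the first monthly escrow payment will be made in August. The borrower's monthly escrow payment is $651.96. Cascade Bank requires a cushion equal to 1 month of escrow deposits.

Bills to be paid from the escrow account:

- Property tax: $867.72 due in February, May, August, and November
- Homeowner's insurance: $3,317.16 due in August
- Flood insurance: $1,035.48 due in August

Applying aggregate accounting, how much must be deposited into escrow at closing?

Cushion = 1 × $651.96 = $651.96
Trial balance (start $0, +$651.96 each month, − disbursements):
  Aug: +$651.96 − $5,220.36 → -$4,568.40
  Sep: +$651.96 → -$3,916.44
  Oct: +$651.96 → -$3,264.48
  Nov: +$651.96 − $867.72 → -$3,480.24
  Dec: +$651.96 → -$2,828.28
  Jan: +$651.96 → -$2,176.32
  Feb: +$651.96 − $867.72 → -$2,392.08
  Mar: +$651.96 → -$1,740.12
  Apr: +$651.96 → -$1,088.16
  May: +$651.96 − $867.72 → -$1,303.92
  Jun: +$651.96 → -$651.96
  Jul: +$651.96 → $0.00
Lowest trial balance = -$4,568.40 (Aug)
Initial deposit = cushion − low point = $651.96 − (-$4,568.40) = $5,220.36

$5,220.36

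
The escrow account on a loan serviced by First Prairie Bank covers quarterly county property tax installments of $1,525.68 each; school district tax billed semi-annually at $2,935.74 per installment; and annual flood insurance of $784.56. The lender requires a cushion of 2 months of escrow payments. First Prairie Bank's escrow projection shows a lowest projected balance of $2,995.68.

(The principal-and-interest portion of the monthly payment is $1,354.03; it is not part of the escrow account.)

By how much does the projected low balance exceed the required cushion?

County property tax — $1,525.68 × 4 = $6,102.72 annually
School district tax — $2,935.74 × 2 = $5,871.48 annually
Flood insurance — $784.56 annually
Total per year = $12,758.76
Per month = $12,758.76 / 12 = $1,063.23
Cushion = 2 × $1,063.23 = $2,126.46
Excess over cushion: $2,995.68 − $2,126.46 = $869.22

$869.22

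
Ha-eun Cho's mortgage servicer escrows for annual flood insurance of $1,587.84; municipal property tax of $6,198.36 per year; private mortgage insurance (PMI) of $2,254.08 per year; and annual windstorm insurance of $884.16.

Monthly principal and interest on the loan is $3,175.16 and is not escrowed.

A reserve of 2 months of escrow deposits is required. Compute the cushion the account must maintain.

$1,820.74

Flood insurance: $1,587.84
Municipal property tax: $6,198.36
Private mortgage insurance (PMI): $2,254.08
Windstorm insurance: $884.16
Annual escrow total = $1,587.84 + $6,198.36 + $2,254.08 + $884.16 = $10,924.44
Monthly escrow = $10,924.44 / 12 = $910.37
Required cushion = 2 × $910.37 = $1,820.74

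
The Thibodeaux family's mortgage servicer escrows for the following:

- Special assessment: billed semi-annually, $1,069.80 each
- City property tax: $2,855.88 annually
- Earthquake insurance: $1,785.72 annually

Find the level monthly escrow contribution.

$565.10

Special assessment — $1,069.80 × 2 = $2,139.60/yr
City property tax — $2,855.88/yr
Earthquake insurance — $1,785.72/yr
Yearly total = $2,139.60 + $2,855.88 + $1,785.72 = $6,781.20
Monthly escrow = $6,781.20 / 12 = $565.10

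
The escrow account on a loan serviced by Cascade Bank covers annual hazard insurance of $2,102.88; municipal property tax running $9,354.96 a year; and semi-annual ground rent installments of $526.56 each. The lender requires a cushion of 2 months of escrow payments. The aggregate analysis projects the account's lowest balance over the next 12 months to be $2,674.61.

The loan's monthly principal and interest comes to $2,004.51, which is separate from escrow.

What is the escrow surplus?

Hazard insurance = $2,102.88 annually
Municipal property tax = $9,354.96 annually
Ground rent = $526.56 × 2 = $1,053.12 annually
Total annual escrow = $12,510.96
Base monthly escrow = $12,510.96 / 12 = $1,042.58
Required reserve = 2 × $1,042.58 = $2,085.16
Surplus = $2,674.61 − $2,085.16 = $589.45

$589.45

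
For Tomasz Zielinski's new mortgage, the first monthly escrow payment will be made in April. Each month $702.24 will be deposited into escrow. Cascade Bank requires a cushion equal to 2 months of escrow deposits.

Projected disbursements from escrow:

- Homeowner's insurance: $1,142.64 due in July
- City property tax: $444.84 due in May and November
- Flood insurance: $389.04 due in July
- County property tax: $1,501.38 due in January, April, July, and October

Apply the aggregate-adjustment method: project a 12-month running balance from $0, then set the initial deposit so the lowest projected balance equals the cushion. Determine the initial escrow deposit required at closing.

Cushion = 2 × $702.24 = $1,404.48
Trial balance (start $0, +$702.24 each month, − disbursements):
  Apr: +$702.24 − $1,501.38 → -$799.14
  May: +$702.24 − $444.84 → -$541.74
  Jun: +$702.24 → $160.50
  Jul: +$702.24 − $3,033.06 → -$2,170.32
  Aug: +$702.24 → -$1,468.08
  Sep: +$702.24 → -$765.84
  Oct: +$702.24 − $1,501.38 → -$1,564.98
  Nov: +$702.24 − $444.84 → -$1,307.58
  Dec: +$702.24 → -$605.34
  Jan: +$702.24 − $1,501.38 → -$1,404.48
  Feb: +$702.24 → -$702.24
  Mar: +$702.24 → $0.00
Lowest trial balance = -$2,170.32 (Jul)
Initial deposit = cushion − low point = $1,404.48 − (-$2,170.32) = $3,574.80

$3,574.80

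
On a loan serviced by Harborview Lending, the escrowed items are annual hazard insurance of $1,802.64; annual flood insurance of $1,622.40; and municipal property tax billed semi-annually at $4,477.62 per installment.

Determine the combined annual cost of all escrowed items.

$12,380.28

Hazard insurance — $1,802.64 per year
Flood insurance — $1,622.40 per year
Municipal property tax — $4,477.62 × 2 = $8,955.24 per year
Annual escrow total = $1,802.64 + $1,622.40 + $8,955.24 = $12,380.28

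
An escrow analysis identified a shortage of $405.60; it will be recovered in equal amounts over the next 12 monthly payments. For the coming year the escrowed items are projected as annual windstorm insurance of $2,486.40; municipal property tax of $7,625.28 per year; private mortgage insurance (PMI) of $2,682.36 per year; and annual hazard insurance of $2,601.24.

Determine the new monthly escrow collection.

$1,316.74

Windstorm insurance: $2,486.40/yr
Municipal property tax: $7,625.28/yr
Private mortgage insurance (PMI): $2,682.36/yr
Hazard insurance: $2,601.24/yr
Total annual escrow = $2,486.40 + $7,625.28 + $2,682.36 + $2,601.24 = $15,395.28
Monthly = $15,395.28 / 12 = $1,282.94
Shortage per month = $405.60 ÷ 12 = $33.80
New monthly escrow = $1,282.94 + $33.80 = $1,316.74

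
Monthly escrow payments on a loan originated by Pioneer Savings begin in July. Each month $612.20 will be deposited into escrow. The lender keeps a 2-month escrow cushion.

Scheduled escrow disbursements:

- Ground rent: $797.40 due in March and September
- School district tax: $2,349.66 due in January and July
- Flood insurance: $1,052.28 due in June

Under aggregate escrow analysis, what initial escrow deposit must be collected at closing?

Cushion = 2 × $612.20 = $1,224.40
Trial balance (start $0, +$612.20 each month, − disbursements):
  Jul: +$612.20 − $2,349.66 → -$1,737.46
  Aug: +$612.20 → -$1,125.26
  Sep: +$612.20 − $797.40 → -$1,310.46
  Oct: +$612.20 → -$698.26
  Nov: +$612.20 → -$86.06
  Dec: +$612.20 → $526.14
  Jan: +$612.20 − $2,349.66 → -$1,211.32
  Feb: +$612.20 → -$599.12
  Mar: +$612.20 − $797.40 → -$784.32
  Apr: +$612.20 → -$172.12
  May: +$612.20 → $440.08
  Jun: +$612.20 − $1,052.28 → $0.00
Lowest trial balance = -$1,737.46 (Jul)
Initial deposit = cushion − low point = $1,224.40 − (-$1,737.46) = $2,961.86

$2,961.86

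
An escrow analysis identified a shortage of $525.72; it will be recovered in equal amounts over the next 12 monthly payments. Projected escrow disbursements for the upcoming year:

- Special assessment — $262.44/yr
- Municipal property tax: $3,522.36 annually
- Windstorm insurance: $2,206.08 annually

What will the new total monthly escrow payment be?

$543.05

Special assessment: $262.44 annually
Municipal property tax: $3,522.36 annually
Windstorm insurance: $2,206.08 annually
Yearly total = $5,990.88
Base monthly escrow = $5,990.88 ÷ 12 = $499.24
Shortage per month = $525.72 / 12 = $43.81
Adjusted monthly = $499.24 + $43.81 = $543.05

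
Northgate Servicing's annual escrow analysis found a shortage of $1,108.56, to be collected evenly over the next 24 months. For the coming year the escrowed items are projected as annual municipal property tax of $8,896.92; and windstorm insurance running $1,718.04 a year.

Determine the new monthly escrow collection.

Municipal property tax = $8,896.92
Windstorm insurance = $1,718.04
Combined annual = $10,614.96
Monthly = $10,614.96 / 12 = $884.58
Shortage per month = $1,108.56 ÷ 24 = $46.19
Adjusted monthly = $884.58 + $46.19 = $930.77

$930.77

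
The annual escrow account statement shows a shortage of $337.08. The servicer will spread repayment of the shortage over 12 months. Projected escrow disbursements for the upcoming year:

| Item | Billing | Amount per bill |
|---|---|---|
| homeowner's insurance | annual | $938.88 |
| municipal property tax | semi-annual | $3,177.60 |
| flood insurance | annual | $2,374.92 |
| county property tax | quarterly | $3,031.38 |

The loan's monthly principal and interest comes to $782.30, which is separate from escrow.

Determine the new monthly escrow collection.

Homeowner's insurance — $938.88/yr
Municipal property tax — $3,177.60 × 2 = $6,355.20/yr
Flood insurance — $2,374.92/yr
County property tax — $3,031.38 × 4 = $12,125.52/yr
Total per year = $21,794.52
Monthly escrow = $21,794.52 ÷ 12 = $1,816.21
Monthly shortage recovery: $337.08 ÷ 12 = $28.09
Adjusted monthly = $1,816.21 + $28.09 = $1,844.30

$1,844.30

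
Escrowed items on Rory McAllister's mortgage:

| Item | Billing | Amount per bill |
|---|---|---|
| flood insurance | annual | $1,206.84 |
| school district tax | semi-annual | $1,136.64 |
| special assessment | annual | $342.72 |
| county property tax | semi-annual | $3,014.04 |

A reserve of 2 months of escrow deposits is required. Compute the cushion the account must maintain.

Flood insurance = $1,206.84/yr
School district tax = $1,136.64 × 2 = $2,273.28/yr
Special assessment = $342.72/yr
County property tax = $3,014.04 × 2 = $6,028.08/yr
Annual escrow total = $1,206.84 + $2,273.28 + $342.72 + $6,028.08 = $9,850.92
Monthly escrow = $9,850.92 ÷ 12 = $820.91
Cushion = 2 × $820.91 = $1,641.82

$1,641.82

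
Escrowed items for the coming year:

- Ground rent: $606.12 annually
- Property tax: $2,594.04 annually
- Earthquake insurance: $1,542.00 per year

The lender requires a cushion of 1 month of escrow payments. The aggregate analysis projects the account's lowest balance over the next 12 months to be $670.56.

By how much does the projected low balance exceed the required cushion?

Ground rent: $606.12
Property tax: $2,594.04
Earthquake insurance: $1,542.00
Total per year = $4,742.16
Per month = $4,742.16 ÷ 12 = $395.18
Required reserve = 1 × $395.18 = $395.18
Excess over cushion: $670.56 − $395.18 = $275.38

$275.38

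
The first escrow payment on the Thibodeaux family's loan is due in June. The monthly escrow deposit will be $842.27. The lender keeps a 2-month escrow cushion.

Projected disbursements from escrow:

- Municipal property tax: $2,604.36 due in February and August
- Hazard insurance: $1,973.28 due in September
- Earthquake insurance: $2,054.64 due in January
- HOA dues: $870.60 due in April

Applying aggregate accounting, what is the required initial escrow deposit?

Cushion = 2 × $842.27 = $1,684.54
Trial balance (start $0, +$842.27 each month, − disbursements):
  Jun: +$842.27 → $842.27
  Jul: +$842.27 → $1,684.54
  Aug: +$842.27 − $2,604.36 → -$77.55
  Sep: +$842.27 − $1,973.28 → -$1,208.56
  Oct: +$842.27 → -$366.29
  Nov: +$842.27 → $475.98
  Dec: +$842.27 → $1,318.25
  Jan: +$842.27 − $2,054.64 → $105.88
  Feb: +$842.27 − $2,604.36 → -$1,656.21
  Mar: +$842.27 → -$813.94
  Apr: +$842.27 − $870.60 → -$842.27
  May: +$842.27 → $0.00
Lowest trial balance = -$1,656.21 (Feb)
Initial deposit = cushion − low point = $1,684.54 − (-$1,656.21) = $3,340.75

$3,340.75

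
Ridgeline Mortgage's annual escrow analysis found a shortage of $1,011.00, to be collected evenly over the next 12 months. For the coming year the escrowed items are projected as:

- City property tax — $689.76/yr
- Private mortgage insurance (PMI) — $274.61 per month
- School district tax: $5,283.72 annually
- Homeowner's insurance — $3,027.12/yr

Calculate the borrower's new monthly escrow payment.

$1,108.91

City property tax: $689.76/yr
Private mortgage insurance (PMI): $274.61 × 12 = $3,295.32/yr
School district tax: $5,283.72/yr
Homeowner's insurance: $3,027.12/yr
Total annual escrow = $689.76 + $3,295.32 + $5,283.72 + $3,027.12 = $12,295.92
Monthly = $12,295.92 / 12 = $1,024.66
Shortage per month = $1,011.00 / 12 = $84.25
Adjusted monthly = $1,024.66 + $84.25 = $1,108.91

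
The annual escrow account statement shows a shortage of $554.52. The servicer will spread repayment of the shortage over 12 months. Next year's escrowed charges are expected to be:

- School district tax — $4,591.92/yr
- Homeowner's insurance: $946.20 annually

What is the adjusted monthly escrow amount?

$507.72

School district tax: $4,591.92/yr
Homeowner's insurance: $946.20/yr
Annual escrow total = $4,591.92 + $946.20 = $5,538.12
Base monthly escrow = $5,538.12 / 12 = $461.51
Monthly shortage recovery: $554.52 / 12 = $46.21
New monthly escrow = $461.51 + $46.21 = $507.72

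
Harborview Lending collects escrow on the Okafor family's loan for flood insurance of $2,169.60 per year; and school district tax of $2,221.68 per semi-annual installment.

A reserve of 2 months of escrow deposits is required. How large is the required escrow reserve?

$1,102.16

Flood insurance: $2,169.60 annually
School district tax: $2,221.68 × 2 = $4,443.36 annually
Total per year = $6,612.96
Monthly = $6,612.96 ÷ 12 = $551.08
Cushion = 2 × $551.08 = $1,102.16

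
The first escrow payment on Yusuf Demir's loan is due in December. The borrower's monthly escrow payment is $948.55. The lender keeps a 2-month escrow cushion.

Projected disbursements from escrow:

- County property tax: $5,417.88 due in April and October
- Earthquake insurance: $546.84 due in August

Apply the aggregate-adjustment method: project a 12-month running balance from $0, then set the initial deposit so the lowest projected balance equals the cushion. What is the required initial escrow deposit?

$2,845.65

Cushion = 2 × $948.55 = $1,897.10
Trial balance (start $0, +$948.55 each month, − disbursements):
  Dec: +$948.55 → $948.55
  Jan: +$948.55 → $1,897.10
  Feb: +$948.55 → $2,845.65
  Mar: +$948.55 → $3,794.20
  Apr: +$948.55 − $5,417.88 → -$675.13
  May: +$948.55 → $273.42
  Jun: +$948.55 → $1,221.97
  Jul: +$948.55 → $2,170.52
  Aug: +$948.55 − $546.84 → $2,572.23
  Sep: +$948.55 → $3,520.78
  Oct: +$948.55 − $5,417.88 → -$948.55
  Nov: +$948.55 → $0.00
Lowest trial balance = -$948.55 (Oct)
Initial deposit = cushion − low point = $1,897.10 − (-$948.55) = $2,845.65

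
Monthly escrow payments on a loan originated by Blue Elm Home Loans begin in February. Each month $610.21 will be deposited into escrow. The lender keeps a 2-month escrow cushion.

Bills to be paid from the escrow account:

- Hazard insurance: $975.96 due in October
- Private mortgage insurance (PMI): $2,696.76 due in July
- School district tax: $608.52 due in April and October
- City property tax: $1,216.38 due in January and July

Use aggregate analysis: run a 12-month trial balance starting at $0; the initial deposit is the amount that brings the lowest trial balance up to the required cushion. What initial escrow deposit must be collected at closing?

$2,080.82

Cushion = 2 × $610.21 = $1,220.42
Trial balance (start $0, +$610.21 each month, − disbursements):
  Feb: +$610.21 → $610.21
  Mar: +$610.21 → $1,220.42
  Apr: +$610.21 − $608.52 → $1,222.11
  May: +$610.21 → $1,832.32
  Jun: +$610.21 → $2,442.53
  Jul: +$610.21 − $3,913.14 → -$860.40
  Aug: +$610.21 → -$250.19
  Sep: +$610.21 → $360.02
  Oct: +$610.21 − $1,584.48 → -$614.25
  Nov: +$610.21 → -$4.04
  Dec: +$610.21 → $606.17
  Jan: +$610.21 − $1,216.38 → $0.00
Lowest trial balance = -$860.40 (Jul)
Initial deposit = cushion − low point = $1,220.42 − (-$860.40) = $2,080.82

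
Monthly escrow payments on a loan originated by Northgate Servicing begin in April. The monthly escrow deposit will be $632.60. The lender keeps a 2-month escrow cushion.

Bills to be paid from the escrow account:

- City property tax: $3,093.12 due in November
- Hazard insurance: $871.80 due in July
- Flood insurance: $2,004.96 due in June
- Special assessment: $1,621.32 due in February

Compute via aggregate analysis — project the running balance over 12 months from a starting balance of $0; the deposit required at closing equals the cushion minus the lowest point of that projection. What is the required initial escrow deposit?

$2,174.28

Cushion = 2 × $632.60 = $1,265.20
Trial balance (start $0, +$632.60 each month, − disbursements):
  Apr: +$632.60 → $632.60
  May: +$632.60 → $1,265.20
  Jun: +$632.60 − $2,004.96 → -$107.16
  Jul: +$632.60 − $871.80 → -$346.36
  Aug: +$632.60 → $286.24
  Sep: +$632.60 → $918.84
  Oct: +$632.60 → $1,551.44
  Nov: +$632.60 − $3,093.12 → -$909.08
  Dec: +$632.60 → -$276.48
  Jan: +$632.60 → $356.12
  Feb: +$632.60 − $1,621.32 → -$632.60
  Mar: +$632.60 → $0.00
Lowest trial balance = -$909.08 (Nov)
Initial deposit = cushion − low point = $1,265.20 − (-$909.08) = $2,174.28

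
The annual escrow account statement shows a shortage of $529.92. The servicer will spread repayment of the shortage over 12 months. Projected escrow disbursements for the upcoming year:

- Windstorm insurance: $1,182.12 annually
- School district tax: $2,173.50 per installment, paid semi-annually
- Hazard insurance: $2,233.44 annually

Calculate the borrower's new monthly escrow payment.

Windstorm insurance: $1,182.12/yr
School district tax: $2,173.50 × 2 = $4,347.00/yr
Hazard insurance: $2,233.44/yr
Yearly total = $7,762.56
Per month = $7,762.56 ÷ 12 = $646.88
Shortage per month = $529.92 / 12 = $44.16
New monthly escrow = $646.88 + $44.16 = $691.04

$691.04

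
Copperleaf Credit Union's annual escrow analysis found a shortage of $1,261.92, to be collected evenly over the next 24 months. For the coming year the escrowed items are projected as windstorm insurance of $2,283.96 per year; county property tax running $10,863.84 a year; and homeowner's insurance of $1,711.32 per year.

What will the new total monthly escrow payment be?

Windstorm insurance = $2,283.96
County property tax = $10,863.84
Homeowner's insurance = $1,711.32
Annual escrow total = $14,859.12
Per month = $14,859.12 ÷ 12 = $1,238.26
Shortage per month = $1,261.92 ÷ 24 = $52.58
New monthly escrow = $1,238.26 + $52.58 = $1,290.84

$1,290.84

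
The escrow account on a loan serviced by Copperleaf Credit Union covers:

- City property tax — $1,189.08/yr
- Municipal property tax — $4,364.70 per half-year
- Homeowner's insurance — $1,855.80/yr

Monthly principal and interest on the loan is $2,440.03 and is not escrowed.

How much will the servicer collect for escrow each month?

City property tax = $1,189.08 per year
Municipal property tax = $4,364.70 × 2 = $8,729.40 per year
Homeowner's insurance = $1,855.80 per year
Total annual escrow = $1,189.08 + $8,729.40 + $1,855.80 = $11,774.28
Base monthly escrow = $11,774.28 ÷ 12 = $981.19

$981.19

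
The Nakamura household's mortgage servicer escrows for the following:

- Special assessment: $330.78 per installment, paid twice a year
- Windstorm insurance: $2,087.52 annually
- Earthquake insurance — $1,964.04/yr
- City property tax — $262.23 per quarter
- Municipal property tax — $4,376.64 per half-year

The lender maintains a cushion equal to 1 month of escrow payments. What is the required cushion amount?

Special assessment: $330.78 × 2 = $661.56/yr
Windstorm insurance: $2,087.52/yr
Earthquake insurance: $1,964.04/yr
City property tax: $262.23 × 4 = $1,048.92/yr
Municipal property tax: $4,376.64 × 2 = $8,753.28/yr
Annual escrow total = $661.56 + $2,087.52 + $1,964.04 + $1,048.92 + $8,753.28 = $14,515.32
Monthly escrow = $14,515.32 / 12 = $1,209.61
Required cushion = 1 × $1,209.61 = $1,209.61

$1,209.61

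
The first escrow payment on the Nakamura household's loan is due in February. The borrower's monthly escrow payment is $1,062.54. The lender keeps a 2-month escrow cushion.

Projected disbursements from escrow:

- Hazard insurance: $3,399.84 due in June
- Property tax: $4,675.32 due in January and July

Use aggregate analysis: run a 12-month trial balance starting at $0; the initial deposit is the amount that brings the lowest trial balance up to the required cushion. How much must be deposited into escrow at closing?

Cushion = 2 × $1,062.54 = $2,125.08
Trial balance (start $0, +$1,062.54 each month, − disbursements):
  Feb: +$1,062.54 → $1,062.54
  Mar: +$1,062.54 → $2,125.08
  Apr: +$1,062.54 → $3,187.62
  May: +$1,062.54 → $4,250.16
  Jun: +$1,062.54 − $3,399.84 → $1,912.86
  Jul: +$1,062.54 − $4,675.32 → -$1,699.92
  Aug: +$1,062.54 → -$637.38
  Sep: +$1,062.54 → $425.16
  Oct: +$1,062.54 → $1,487.70
  Nov: +$1,062.54 → $2,550.24
  Dec: +$1,062.54 → $3,612.78
  Jan: +$1,062.54 − $4,675.32 → $0.00
Lowest trial balance = -$1,699.92 (Jul)
Initial deposit = cushion − low point = $2,125.08 − (-$1,699.92) = $3,825.00

$3,825.00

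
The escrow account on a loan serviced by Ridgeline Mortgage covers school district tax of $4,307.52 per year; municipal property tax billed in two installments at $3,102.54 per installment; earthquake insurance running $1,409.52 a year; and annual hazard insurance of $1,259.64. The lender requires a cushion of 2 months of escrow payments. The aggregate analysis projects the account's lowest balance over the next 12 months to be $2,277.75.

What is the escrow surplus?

$80.79

School district tax — $4,307.52/yr
Municipal property tax — $3,102.54 × 2 = $6,205.08/yr
Earthquake insurance — $1,409.52/yr
Hazard insurance — $1,259.64/yr
Total annual escrow = $4,307.52 + $6,205.08 + $1,409.52 + $1,259.64 = $13,181.76
Per month = $13,181.76 ÷ 12 = $1,098.48
Required reserve = 2 × $1,098.48 = $2,196.96
Excess over cushion: $2,277.75 − $2,196.96 = $80.79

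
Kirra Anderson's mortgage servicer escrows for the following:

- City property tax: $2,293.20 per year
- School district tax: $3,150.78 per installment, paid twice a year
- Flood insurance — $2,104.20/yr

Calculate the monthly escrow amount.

$891.58

City property tax: $2,293.20
School district tax: $3,150.78 × 2 = $6,301.56
Flood insurance: $2,104.20
Total per year = $2,293.20 + $6,301.56 + $2,104.20 = $10,698.96
Per month = $10,698.96 ÷ 12 = $891.58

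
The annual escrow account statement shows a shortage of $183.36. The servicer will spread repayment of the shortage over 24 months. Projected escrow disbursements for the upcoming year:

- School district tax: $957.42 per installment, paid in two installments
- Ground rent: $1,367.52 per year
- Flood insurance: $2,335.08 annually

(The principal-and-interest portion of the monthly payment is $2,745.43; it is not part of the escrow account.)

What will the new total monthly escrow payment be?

$475.76

School district tax = $957.42 × 2 = $1,914.84 annually
Ground rent = $1,367.52 annually
Flood insurance = $2,335.08 annually
Total annual escrow = $1,914.84 + $1,367.52 + $2,335.08 = $5,617.44
Monthly = $5,617.44 ÷ 12 = $468.12
Monthly shortage recovery: $183.36 / 24 = $7.64
New monthly escrow = $468.12 + $7.64 = $475.76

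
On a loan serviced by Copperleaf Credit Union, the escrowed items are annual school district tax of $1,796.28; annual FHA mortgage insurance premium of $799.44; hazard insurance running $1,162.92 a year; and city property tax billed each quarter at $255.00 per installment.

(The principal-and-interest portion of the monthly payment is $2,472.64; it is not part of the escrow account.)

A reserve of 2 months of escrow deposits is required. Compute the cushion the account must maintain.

School district tax: $1,796.28/yr
FHA mortgage insurance premium: $799.44/yr
Hazard insurance: $1,162.92/yr
City property tax: $255.00 × 4 = $1,020.00/yr
Combined annual = $1,796.28 + $799.44 + $1,162.92 + $1,020.00 = $4,778.64
Base monthly escrow = $4,778.64 ÷ 12 = $398.22
Required cushion = 2 × $398.22 = $796.44

$796.44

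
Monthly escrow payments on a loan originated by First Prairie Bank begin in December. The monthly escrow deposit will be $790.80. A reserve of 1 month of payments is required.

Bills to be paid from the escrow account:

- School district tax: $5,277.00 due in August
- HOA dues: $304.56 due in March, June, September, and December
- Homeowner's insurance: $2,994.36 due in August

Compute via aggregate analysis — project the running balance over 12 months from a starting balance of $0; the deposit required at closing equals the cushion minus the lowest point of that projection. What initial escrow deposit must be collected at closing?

Cushion = 1 × $790.80 = $790.80
Trial balance (start $0, +$790.80 each month, − disbursements):
  Dec: +$790.80 − $304.56 → $486.24
  Jan: +$790.80 → $1,277.04
  Feb: +$790.80 → $2,067.84
  Mar: +$790.80 − $304.56 → $2,554.08
  Apr: +$790.80 → $3,344.88
  May: +$790.80 → $4,135.68
  Jun: +$790.80 − $304.56 → $4,621.92
  Jul: +$790.80 → $5,412.72
  Aug: +$790.80 − $8,271.36 → -$2,067.84
  Sep: +$790.80 − $304.56 → -$1,581.60
  Oct: +$790.80 → -$790.80
  Nov: +$790.80 → $0.00
Lowest trial balance = -$2,067.84 (Aug)
Initial deposit = cushion − low point = $790.80 − (-$2,067.84) = $2,858.64

$2,858.64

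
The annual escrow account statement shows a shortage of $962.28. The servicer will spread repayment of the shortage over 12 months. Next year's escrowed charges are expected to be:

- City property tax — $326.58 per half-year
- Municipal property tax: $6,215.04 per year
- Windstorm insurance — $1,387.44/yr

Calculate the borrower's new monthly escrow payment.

City property tax: $326.58 × 2 = $653.16 per year
Municipal property tax: $6,215.04 per year
Windstorm insurance: $1,387.44 per year
Yearly total = $653.16 + $6,215.04 + $1,387.44 = $8,255.64
Monthly = $8,255.64 ÷ 12 = $687.97
Shortage per month = $962.28 / 12 = $80.19
Adjusted monthly = $687.97 + $80.19 = $768.16

$768.16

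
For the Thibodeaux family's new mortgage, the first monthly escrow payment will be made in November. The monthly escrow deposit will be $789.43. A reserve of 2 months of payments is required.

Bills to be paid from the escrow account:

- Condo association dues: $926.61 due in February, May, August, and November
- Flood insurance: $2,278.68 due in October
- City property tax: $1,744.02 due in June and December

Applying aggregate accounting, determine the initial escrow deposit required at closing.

$2,670.63

Cushion = 2 × $789.43 = $1,578.86
Trial balance (start $0, +$789.43 each month, − disbursements):
  Nov: +$789.43 − $926.61 → -$137.18
  Dec: +$789.43 − $1,744.02 → -$1,091.77
  Jan: +$789.43 → -$302.34
  Feb: +$789.43 − $926.61 → -$439.52
  Mar: +$789.43 → $349.91
  Apr: +$789.43 → $1,139.34
  May: +$789.43 − $926.61 → $1,002.16
  Jun: +$789.43 − $1,744.02 → $47.57
  Jul: +$789.43 → $837.00
  Aug: +$789.43 − $926.61 → $699.82
  Sep: +$789.43 → $1,489.25
  Oct: +$789.43 − $2,278.68 → $0.00
Lowest trial balance = -$1,091.77 (Dec)
Initial deposit = cushion − low point = $1,578.86 − (-$1,091.77) = $2,670.63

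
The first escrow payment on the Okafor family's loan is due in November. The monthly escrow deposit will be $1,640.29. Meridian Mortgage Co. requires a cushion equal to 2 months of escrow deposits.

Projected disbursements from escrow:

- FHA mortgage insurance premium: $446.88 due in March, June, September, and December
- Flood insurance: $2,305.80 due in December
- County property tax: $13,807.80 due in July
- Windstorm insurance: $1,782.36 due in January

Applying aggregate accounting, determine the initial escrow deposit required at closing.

Cushion = 2 × $1,640.29 = $3,280.58
Trial balance (start $0, +$1,640.29 each month, − disbursements):
  Nov: +$1,640.29 → $1,640.29
  Dec: +$1,640.29 − $2,752.68 → $527.90
  Jan: +$1,640.29 − $1,782.36 → $385.83
  Feb: +$1,640.29 → $2,026.12
  Mar: +$1,640.29 − $446.88 → $3,219.53
  Apr: +$1,640.29 → $4,859.82
  May: +$1,640.29 → $6,500.11
  Jun: +$1,640.29 − $446.88 → $7,693.52
  Jul: +$1,640.29 − $13,807.80 → -$4,473.99
  Aug: +$1,640.29 → -$2,833.70
  Sep: +$1,640.29 − $446.88 → -$1,640.29
  Oct: +$1,640.29 → $0.00
Lowest trial balance = -$4,473.99 (Jul)
Initial deposit = cushion − low point = $3,280.58 − (-$4,473.99) = $7,754.57

$7,754.57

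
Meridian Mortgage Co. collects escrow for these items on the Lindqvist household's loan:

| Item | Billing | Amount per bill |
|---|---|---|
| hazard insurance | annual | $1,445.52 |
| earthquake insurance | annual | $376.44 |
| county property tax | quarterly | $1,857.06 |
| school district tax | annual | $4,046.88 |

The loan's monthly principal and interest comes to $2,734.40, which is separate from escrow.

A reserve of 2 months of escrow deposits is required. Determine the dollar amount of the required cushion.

$2,216.18

Hazard insurance = $1,445.52/yr
Earthquake insurance = $376.44/yr
County property tax = $1,857.06 × 4 = $7,428.24/yr
School district tax = $4,046.88/yr
Yearly total = $13,297.08
Monthly escrow = $13,297.08 ÷ 12 = $1,108.09
Cushion = 2 × $1,108.09 = $2,216.18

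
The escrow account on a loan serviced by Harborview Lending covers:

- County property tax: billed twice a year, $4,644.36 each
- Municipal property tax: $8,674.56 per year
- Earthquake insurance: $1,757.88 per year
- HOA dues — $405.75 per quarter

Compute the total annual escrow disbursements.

$21,344.16

County property tax: $4,644.36 × 2 = $9,288.72
Municipal property tax: $8,674.56
Earthquake insurance: $1,757.88
HOA dues: $405.75 × 4 = $1,623.00
Total annual escrow = $9,288.72 + $8,674.56 + $1,757.88 + $1,623.00 = $21,344.16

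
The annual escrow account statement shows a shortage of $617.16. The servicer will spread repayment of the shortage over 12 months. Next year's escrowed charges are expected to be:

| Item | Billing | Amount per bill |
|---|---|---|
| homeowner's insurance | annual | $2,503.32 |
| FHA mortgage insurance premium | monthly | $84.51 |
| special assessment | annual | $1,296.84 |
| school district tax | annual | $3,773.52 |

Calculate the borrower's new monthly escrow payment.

Homeowner's insurance = $2,503.32
FHA mortgage insurance premium = $84.51 × 12 = $1,014.12
Special assessment = $1,296.84
School district tax = $3,773.52
Total per year = $2,503.32 + $1,014.12 + $1,296.84 + $3,773.52 = $8,587.80
Monthly = $8,587.80 / 12 = $715.65
Monthly shortage recovery: $617.16 / 12 = $51.43
Adjusted monthly = $715.65 + $51.43 = $767.08

$767.08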